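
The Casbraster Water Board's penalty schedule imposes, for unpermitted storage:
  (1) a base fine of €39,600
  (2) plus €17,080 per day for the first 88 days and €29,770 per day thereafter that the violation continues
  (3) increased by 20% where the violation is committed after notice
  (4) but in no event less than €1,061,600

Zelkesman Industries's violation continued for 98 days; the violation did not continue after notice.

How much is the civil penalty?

First 88 days: 88 × €17,080 = €1,503,040
Remaining days: (98 − 88) × €29,770 = €297,700
Per-day component: €1,503,040 + €297,700 = €1,800,740
Base plus per-day: €39,600 + €1,800,740 = €1,840,340
The violation did not continue after notice: no 20% increase.
Minimum €1,061,600: €1,840,340 meets the minimum, no increase.

€1,840,340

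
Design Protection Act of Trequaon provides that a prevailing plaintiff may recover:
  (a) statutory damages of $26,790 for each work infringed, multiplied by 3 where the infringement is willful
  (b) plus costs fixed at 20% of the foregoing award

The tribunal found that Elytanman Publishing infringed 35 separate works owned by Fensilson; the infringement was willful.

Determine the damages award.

$3,375,540

Statutory damages: 35 × $26,790 = $937,650
Trebled: 3 × $937,650 = $2,812,950
Costs: 20% of $2,812,950 = $562,590
Award plus costs: $2,812,950 + $562,590 = $3,375,540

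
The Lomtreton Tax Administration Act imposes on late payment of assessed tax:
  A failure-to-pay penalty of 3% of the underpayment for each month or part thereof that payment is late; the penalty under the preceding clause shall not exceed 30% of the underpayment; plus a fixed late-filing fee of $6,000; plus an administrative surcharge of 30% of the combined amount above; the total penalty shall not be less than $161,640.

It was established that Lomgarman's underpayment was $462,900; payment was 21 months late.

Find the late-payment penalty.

Accrued rate: 3% × 21 = 63%, capped at 30% → 30%
Failure-to-pay penalty: 30% of $462,900 = $138,870
Penalty before surcharge: $138,870 + $6,000 = $144,870
Administrative surcharge: 30% of $144,870 = $43,461
Total penalty: $144,870 + $43,461 = $188,331
Minimum $161,640: $188,331 meets the minimum, no increase.

$188,331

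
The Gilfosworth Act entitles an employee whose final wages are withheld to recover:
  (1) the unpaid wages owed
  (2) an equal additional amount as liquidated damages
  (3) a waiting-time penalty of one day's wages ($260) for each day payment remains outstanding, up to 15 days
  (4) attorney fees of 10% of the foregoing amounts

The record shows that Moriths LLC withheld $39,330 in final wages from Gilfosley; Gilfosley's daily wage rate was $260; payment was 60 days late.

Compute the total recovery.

$90,816

Liquidated damages (equal amount): $39,330
Penalty days: min(60, 15) = 15
Waiting-time penalty: 15 × $260 = $3,900
Subtotal: $39,330 + $39,330 + $3,900 = $82,560
Attorney fees: 10% of $82,560 = $8,256
Total award: $82,560 + $8,256 = $90,816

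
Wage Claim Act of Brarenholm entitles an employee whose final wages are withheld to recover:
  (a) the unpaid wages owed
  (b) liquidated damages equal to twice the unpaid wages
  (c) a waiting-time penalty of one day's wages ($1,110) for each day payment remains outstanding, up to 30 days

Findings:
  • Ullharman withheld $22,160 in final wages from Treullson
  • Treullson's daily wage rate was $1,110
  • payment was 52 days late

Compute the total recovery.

Doubled: 2 × $22,160 = $44,320
Penalty days: min(52, 30) = 30
Waiting-time penalty: 30 × $1,110 = $33,300
Total award: $22,160 + $44,320 + $33,300 = $99,780

$99,780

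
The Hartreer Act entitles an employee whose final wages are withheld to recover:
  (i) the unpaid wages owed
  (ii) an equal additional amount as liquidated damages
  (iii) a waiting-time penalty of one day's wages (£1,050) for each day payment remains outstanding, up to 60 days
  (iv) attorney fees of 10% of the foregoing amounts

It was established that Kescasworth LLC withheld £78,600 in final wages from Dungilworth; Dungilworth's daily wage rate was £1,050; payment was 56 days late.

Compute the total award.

£237,600

Liquidated damages (equal amount): £78,600
Penalty days: min(56, 60) = 56
Waiting-time penalty: 56 × £1,050 = £58,800
Subtotal: £78,600 + £78,600 + £58,800 = £216,000
Attorney fees: 10% of £216,000 = £21,600
Total award: £216,000 + £21,600 = £237,600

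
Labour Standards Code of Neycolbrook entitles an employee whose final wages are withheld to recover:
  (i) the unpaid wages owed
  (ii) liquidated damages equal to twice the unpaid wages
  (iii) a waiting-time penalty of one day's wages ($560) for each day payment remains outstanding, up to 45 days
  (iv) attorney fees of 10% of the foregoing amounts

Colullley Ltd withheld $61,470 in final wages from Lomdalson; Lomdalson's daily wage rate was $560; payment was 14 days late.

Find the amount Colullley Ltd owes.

$211,475

Doubled: 2 × $61,470 = $122,940
Penalty days: min(14, 45) = 14
Waiting-time penalty: 14 × $560 = $7,840
Subtotal: $61,470 + $122,940 + $7,840 = $192,250
Attorney fees: 10% of $192,250 = $19,225
Total award: $192,250 + $19,225 = $211,475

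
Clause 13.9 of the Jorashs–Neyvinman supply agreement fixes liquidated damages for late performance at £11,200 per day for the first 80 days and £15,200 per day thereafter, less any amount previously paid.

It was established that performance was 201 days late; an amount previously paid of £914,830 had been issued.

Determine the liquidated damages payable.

First 80 days: 80 × £11,200 = £896,000
Remaining days: (201 − 80) × £15,200 = £1,839,200
Accrued per-day damages: £896,000 + £1,839,200 = £2,735,200
Less amount previously paid: £2,735,200 − £914,830 = £1,820,370

£1,820,370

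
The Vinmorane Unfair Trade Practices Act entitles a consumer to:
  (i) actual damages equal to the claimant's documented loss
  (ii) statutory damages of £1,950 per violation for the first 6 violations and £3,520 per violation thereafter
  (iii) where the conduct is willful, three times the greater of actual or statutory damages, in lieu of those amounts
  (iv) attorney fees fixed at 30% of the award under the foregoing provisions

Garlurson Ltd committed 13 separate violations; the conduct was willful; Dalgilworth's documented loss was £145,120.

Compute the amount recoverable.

£565,968

First 6 violations: 6 × £1,950 = £11,700
Remaining violations: (13 − 6) × £3,520 = £24,640
Statutory damages: £11,700 + £24,640 = £36,340
Greater of actual damages (£145,120) or statutory damages (£36,340): £145,120
Trebled: 3 × £145,120 = £435,360
Attorney fees: 30% of £435,360 = £130,608
Total recovery: £435,360 + £130,608 = £565,968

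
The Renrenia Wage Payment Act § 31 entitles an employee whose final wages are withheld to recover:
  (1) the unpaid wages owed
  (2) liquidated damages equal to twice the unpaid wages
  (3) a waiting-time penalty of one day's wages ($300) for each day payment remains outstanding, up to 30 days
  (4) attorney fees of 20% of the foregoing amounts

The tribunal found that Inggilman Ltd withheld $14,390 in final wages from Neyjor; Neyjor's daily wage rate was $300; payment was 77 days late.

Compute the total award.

Doubled: 2 × $14,390 = $28,780
Penalty days: min(77, 30) = 30
Waiting-time penalty: 30 × $300 = $9,000
Subtotal: $14,390 + $28,780 + $9,000 = $52,170
Attorney fees: 20% of $52,170 = $10,434
Total award: $52,170 + $10,434 = $62,604

$62,604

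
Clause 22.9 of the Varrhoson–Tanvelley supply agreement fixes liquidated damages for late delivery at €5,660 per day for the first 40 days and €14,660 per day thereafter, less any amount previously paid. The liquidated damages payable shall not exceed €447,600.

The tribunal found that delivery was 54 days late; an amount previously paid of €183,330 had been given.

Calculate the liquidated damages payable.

€248,310

First 40 days: 40 × €5,660 = €226,400
Remaining days: (54 − 40) × €14,660 = €205,240
Accrued per-day damages: €226,400 + €205,240 = €431,640
Less amount previously paid: €431,640 − €183,330 = €248,310
Cap at €447,600: €248,310 is within the cap, no reduction.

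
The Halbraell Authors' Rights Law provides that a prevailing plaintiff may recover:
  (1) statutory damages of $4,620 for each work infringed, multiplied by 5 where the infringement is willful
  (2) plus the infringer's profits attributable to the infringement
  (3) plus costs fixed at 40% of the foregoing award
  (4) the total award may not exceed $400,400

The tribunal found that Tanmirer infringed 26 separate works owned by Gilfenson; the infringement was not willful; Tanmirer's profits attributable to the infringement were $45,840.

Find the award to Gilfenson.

$232,344

Statutory damages: 26 × $4,620 = $120,120
Infringement not willful: no ×5 enhancement.
Combined award: $120,120 + $45,840 = $165,960
Costs: 40% of $165,960 = $66,384
Award plus costs: $165,960 + $66,384 = $232,344
Cap at $400,400: $232,344 is within the cap, no reduction.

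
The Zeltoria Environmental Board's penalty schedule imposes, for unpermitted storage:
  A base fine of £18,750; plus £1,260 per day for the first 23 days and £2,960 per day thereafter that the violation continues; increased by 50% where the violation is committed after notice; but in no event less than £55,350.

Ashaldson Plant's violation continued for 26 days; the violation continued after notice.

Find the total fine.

First 23 days: 23 × £1,260 = £28,980
Remaining days: (26 − 23) × £2,960 = £8,880
Per-day component: £28,980 + £8,880 = £37,860
Base plus per-day: £18,750 + £37,860 = £56,610
Enhancement: 50% of £56,610 = £28,305
Enhanced fine: £56,610 + £28,305 = £84,915
Minimum £55,350: £84,915 meets the minimum, no increase.

£84,915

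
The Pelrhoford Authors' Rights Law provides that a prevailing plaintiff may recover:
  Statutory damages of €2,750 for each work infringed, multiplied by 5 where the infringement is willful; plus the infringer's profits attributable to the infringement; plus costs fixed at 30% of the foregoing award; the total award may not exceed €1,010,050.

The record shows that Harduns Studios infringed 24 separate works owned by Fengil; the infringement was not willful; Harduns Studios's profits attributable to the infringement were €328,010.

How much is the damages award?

Statutory damages: 24 × €2,750 = €66,000
Infringement not willful: no ×5 enhancement.
Combined award: €66,000 + €328,010 = €394,010
Costs: 30% of €394,010 = €118,203
Award plus costs: €394,010 + €118,203 = €512,213
Cap at €1,010,050: €512,213 is within the cap, no reduction.

€512,213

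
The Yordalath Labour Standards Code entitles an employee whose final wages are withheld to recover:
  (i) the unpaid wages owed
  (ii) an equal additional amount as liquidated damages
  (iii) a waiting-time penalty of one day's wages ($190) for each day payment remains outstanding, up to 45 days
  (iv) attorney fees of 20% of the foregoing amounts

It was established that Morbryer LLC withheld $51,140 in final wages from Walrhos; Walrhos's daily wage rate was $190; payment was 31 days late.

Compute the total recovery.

Liquidated damages (equal amount): $51,140
Penalty days: min(31, 45) = 31
Waiting-time penalty: 31 × $190 = $5,890
Subtotal: $51,140 + $51,140 + $5,890 = $108,170
Attorney fees: 20% of $108,170 = $21,634
Total award: $108,170 + $21,634 = $129,804

$129,804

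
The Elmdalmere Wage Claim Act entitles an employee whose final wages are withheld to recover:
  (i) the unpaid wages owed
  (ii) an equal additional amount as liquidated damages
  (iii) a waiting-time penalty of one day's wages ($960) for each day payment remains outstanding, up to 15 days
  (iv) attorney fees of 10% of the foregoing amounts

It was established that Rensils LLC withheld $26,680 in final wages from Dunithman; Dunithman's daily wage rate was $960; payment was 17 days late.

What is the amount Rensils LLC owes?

Liquidated damages (equal amount): $26,680
Penalty days: min(17, 15) = 15
Waiting-time penalty: 15 × $960 = $14,400
Subtotal: $26,680 + $26,680 + $14,400 = $67,760
Attorney fees: 10% of $67,760 = $6,776
Total award: $67,760 + $6,776 = $74,536

$74,536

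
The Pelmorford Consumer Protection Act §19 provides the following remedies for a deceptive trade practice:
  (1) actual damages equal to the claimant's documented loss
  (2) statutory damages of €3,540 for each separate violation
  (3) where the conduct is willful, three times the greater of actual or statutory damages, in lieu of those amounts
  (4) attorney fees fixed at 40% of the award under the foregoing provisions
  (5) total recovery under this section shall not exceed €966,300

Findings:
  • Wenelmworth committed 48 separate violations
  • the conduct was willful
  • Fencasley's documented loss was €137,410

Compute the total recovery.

€713,664

Statutory damages: 48 × €3,540 = €169,920
Greater of actual damages (€137,410) or statutory damages (€169,920): €169,920
Trebled: 3 × €169,920 = €509,760
Attorney fees: 40% of €509,760 = €203,904
Total before cap: €509,760 + €203,904 = €713,664
Cap at €966,300: €713,664 is within the cap, no reduction.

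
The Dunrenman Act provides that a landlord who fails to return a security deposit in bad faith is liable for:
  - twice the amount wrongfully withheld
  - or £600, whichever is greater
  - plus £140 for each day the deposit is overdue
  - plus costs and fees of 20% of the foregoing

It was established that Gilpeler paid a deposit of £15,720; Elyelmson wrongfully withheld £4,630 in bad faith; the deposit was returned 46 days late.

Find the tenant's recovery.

£18,840

Doubled: 2 × £4,630 = £9,260
Minimum £600: £9,260 meets the minimum, no increase.
Late-return penalty: 46 × £140 = £6,440
Damages plus late penalty: £9,260 + £6,440 = £15,700
Costs and fees: 20% of £15,700 = £3,140
Total recovery: £15,700 + £3,140 = £18,840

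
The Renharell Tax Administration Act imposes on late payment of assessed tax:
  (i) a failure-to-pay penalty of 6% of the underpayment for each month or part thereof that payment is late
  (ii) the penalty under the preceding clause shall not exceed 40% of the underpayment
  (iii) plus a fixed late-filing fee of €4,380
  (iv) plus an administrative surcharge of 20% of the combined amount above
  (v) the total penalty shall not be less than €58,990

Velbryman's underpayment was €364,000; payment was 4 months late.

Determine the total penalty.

Accrued rate: 6% × 4 = 24%, capped at 40% → 24%
Failure-to-pay penalty: 24% of €364,000 = €87,360
Penalty before surcharge: €87,360 + €4,380 = €91,740
Administrative surcharge: 20% of €91,740 = €18,348
Total penalty: €91,740 + €18,348 = €110,088
Minimum €58,990: €110,088 meets the minimum, no increase.

€110,088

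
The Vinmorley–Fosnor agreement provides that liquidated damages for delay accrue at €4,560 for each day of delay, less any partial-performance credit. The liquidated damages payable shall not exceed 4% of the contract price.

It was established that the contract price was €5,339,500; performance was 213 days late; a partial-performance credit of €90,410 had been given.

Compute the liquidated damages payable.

Per-day damages: 213 × €4,560 = €971,280
Less partial-performance credit: €971,280 − €90,410 = €880,870
Cap: 4% of €5,339,500 = €213,580
Cap at €213,580: €880,870 exceeds the cap → €213,580

€213,580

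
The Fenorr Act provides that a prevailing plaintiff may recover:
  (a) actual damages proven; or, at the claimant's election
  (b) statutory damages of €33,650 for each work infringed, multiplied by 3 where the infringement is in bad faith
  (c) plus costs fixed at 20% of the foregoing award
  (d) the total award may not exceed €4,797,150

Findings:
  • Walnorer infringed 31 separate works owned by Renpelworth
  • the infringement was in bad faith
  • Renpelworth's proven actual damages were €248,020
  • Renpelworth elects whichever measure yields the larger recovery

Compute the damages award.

Statutory damages: 31 × €33,650 = €1,043,150
Trebled: 3 × €1,043,150 = €3,129,450
Greater of actual damages (€248,020) or enhanced statutory damages (€3,129,450): €3,129,450
Costs: 20% of €3,129,450 = €625,890
Award plus costs: €3,129,450 + €625,890 = €3,755,340
Cap at €4,797,150: €3,755,340 is within the cap, no reduction.

€3,755,340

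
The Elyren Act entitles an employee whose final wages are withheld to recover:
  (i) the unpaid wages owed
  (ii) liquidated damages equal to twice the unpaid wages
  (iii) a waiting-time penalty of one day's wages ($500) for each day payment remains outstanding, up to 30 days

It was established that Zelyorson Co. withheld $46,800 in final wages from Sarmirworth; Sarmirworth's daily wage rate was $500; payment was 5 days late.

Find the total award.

Doubled: 2 × $46,800 = $93,600
Penalty days: min(5, 30) = 5
Waiting-time penalty: 5 × $500 = $2,500
Total award: $46,800 + $93,600 + $2,500 = $142,900

Total award: $142,900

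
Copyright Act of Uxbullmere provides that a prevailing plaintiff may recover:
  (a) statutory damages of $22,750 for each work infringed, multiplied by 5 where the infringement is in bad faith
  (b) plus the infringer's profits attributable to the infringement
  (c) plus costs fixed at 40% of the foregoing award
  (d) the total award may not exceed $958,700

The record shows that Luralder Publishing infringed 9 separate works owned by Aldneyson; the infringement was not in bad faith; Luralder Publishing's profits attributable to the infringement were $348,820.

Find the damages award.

$774,998

Statutory damages: 9 × $22,750 = $204,750
Infringement not in bad faith: no ×5 enhancement.
Combined award: $204,750 + $348,820 = $553,570
Costs: 40% of $553,570 = $221,428
Award plus costs: $553,570 + $221,428 = $774,998
Cap at $958,700: $774,998 is within the cap, no reduction.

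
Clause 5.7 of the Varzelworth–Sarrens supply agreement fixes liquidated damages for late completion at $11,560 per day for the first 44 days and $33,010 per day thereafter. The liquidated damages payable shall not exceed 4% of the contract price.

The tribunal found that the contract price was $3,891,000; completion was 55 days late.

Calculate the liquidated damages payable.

First 44 days: 44 × $11,560 = $508,640
Remaining days: (55 − 44) × $33,010 = $363,110
Accrued per-day damages: $508,640 + $363,110 = $871,750
Cap: 4% of $3,891,000 = $155,640
Cap at $155,640: $871,750 exceeds the cap → $155,640

$155,640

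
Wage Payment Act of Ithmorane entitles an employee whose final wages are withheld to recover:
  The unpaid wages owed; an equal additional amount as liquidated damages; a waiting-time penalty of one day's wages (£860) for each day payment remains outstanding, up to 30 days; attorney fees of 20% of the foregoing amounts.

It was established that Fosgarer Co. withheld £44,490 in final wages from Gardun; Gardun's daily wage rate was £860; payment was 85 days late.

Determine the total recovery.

Liquidated damages (equal amount): £44,490
Penalty days: min(85, 30) = 30
Waiting-time penalty: 30 × £860 = £25,800
Subtotal: £44,490 + £44,490 + £25,800 = £114,780
Attorney fees: 20% of £114,780 = £22,956
Total award: £114,780 + £22,956 = £137,736

£137,736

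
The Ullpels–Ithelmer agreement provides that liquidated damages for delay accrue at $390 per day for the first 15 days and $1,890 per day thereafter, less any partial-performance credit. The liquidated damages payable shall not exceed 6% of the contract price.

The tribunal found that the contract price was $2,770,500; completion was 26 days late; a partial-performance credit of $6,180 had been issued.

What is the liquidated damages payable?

$20,460

First 15 days: 15 × $390 = $5,850
Remaining days: (26 − 15) × $1,890 = $20,790
Accrued per-day damages: $5,850 + $20,790 = $26,640
Less partial-performance credit: $26,640 − $6,180 = $20,460
Cap: 6% of $2,770,500 = $166,230
Cap at $166,230: $20,460 is within the cap, no reduction.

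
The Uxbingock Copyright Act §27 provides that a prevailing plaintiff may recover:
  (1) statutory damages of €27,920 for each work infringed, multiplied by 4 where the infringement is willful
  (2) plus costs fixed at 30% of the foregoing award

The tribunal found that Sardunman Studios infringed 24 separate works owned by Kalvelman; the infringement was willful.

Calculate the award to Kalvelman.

Statutory damages: 24 × €27,920 = €670,080
Multiplied by 4: 4 × €670,080 = €2,680,320
Costs: 30% of €2,680,320 = €804,096
Award plus costs: €2,680,320 + €804,096 = €3,484,416

€3,484,416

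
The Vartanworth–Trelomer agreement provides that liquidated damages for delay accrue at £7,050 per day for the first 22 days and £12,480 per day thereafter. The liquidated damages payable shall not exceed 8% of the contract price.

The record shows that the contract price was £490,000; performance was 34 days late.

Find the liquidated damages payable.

£39,200

First 22 days: 22 × £7,050 = £155,100
Remaining days: (34 − 22) × £12,480 = £149,760
Accrued per-day damages: £155,100 + £149,760 = £304,860
Cap: 8% of £490,000 = £39,200
Cap at £39,200: £304,860 exceeds the cap → £39,200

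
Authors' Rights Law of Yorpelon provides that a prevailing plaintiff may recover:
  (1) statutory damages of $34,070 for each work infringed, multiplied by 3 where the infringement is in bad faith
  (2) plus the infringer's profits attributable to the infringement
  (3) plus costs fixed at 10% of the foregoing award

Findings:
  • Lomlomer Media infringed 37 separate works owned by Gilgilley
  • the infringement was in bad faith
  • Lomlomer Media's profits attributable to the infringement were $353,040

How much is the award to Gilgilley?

$4,548,291

Statutory damages: 37 × $34,070 = $1,260,590
Trebled: 3 × $1,260,590 = $3,781,770
Combined award: $3,781,770 + $353,040 = $4,134,810
Costs: 10% of $4,134,810 = $413,481
Award plus costs: $4,134,810 + $413,481 = $4,548,291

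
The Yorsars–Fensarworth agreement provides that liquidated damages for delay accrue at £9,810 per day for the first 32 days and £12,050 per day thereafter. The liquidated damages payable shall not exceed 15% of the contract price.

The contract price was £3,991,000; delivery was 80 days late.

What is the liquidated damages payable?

£598,650

First 32 days: 32 × £9,810 = £313,920
Remaining days: (80 − 32) × £12,050 = £578,400
Accrued per-day damages: £313,920 + £578,400 = £892,320
Cap: 15% of £3,991,000 = £598,650
Cap at £598,650: £892,320 exceeds the cap → £598,650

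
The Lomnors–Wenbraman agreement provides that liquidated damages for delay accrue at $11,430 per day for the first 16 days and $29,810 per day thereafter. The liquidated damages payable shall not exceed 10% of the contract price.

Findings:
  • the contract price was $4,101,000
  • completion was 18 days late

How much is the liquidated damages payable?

First 16 days: 16 × $11,430 = $182,880
Remaining days: (18 − 16) × $29,810 = $59,620
Accrued per-day damages: $182,880 + $59,620 = $242,500
Cap: 10% of $4,101,000 = $410,100
Cap at $410,100: $242,500 is within the cap, no reduction.

$242,500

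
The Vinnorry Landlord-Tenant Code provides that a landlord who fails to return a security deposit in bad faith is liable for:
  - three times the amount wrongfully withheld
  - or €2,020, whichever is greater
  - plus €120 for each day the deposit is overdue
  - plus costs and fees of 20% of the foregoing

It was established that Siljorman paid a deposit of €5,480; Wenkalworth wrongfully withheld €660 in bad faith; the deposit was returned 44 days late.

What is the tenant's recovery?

Trebled: 3 × €660 = €1,980
Minimum €2,020: €1,980 is below the minimum → €2,020
Late-return penalty: 44 × €120 = €5,280
Damages plus late penalty: €2,020 + €5,280 = €7,300
Costs and fees: 20% of €7,300 = €1,460
Total recovery: €7,300 + €1,460 = €8,760

€8,760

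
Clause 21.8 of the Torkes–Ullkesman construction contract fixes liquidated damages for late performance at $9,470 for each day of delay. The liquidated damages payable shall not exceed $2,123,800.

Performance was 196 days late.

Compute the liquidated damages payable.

Per-day damages: 196 × $9,470 = $1,856,120
Cap at $2,123,800: $1,856,120 is within the cap, no reduction.

$1,856,120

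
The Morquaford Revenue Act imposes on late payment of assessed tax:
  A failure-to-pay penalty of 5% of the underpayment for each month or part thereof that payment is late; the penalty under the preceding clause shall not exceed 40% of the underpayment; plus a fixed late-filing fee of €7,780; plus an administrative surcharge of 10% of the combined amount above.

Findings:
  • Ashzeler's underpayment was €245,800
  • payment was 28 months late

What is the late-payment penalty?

€116,710

Accrued rate: 5% × 28 = 140%, capped at 40% → 40%
Failure-to-pay penalty: 40% of €245,800 = €98,320
Penalty before surcharge: €98,320 + €7,780 = €106,100
Administrative surcharge: 10% of €106,100 = €10,610
Total penalty: €106,100 + €10,610 = €116,710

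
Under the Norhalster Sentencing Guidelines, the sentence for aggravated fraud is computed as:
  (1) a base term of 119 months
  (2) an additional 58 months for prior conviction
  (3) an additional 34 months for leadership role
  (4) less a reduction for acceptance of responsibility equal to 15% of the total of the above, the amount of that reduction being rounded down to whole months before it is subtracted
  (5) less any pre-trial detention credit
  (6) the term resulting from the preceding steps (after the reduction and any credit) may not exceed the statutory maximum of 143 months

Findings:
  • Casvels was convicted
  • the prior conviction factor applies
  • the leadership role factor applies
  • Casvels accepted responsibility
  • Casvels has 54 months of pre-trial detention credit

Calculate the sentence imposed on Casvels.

126 months

Prior conviction enhancement: +58 months
Leadership role enhancement: +34 months
Adjusted term: 119 months + 58 months + 34 months = 211 months
Acceptance of responsibility reduction: 15% of 211 months = 31 months (rounded down)
After reduction: 211 − 31 = 180 months
Less pre-trial detention credit: 180 months − 54 months = 126 months
Cap at 143 months: 126 months is within the cap, no reduction.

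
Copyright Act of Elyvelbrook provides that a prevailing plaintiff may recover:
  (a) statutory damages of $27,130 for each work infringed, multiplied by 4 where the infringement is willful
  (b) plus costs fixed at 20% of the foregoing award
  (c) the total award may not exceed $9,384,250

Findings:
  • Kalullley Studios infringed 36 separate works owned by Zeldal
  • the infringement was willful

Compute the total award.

Statutory damages: 36 × $27,130 = $976,680
Multiplied by 4: 4 × $976,680 = $3,906,720
Costs: 20% of $3,906,720 = $781,344
Award plus costs: $3,906,720 + $781,344 = $4,688,064
Cap at $9,384,250: $4,688,064 is within the cap, no reduction.

$4,688,064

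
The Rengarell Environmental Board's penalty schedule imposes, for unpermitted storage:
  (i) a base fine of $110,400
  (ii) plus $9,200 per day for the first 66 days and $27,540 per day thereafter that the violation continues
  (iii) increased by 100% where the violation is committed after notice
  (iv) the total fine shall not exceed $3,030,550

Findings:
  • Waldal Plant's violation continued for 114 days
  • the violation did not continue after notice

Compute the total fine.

$2,039,520

First 66 days: 66 × $9,200 = $607,200
Remaining days: (114 − 66) × $27,540 = $1,321,920
Per-day component: $607,200 + $1,321,920 = $1,929,120
Base plus per-day: $110,400 + $1,929,120 = $2,039,520
The violation did not continue after notice: no 100% increase.
Cap at $3,030,550: $2,039,520 is within the cap, no reduction.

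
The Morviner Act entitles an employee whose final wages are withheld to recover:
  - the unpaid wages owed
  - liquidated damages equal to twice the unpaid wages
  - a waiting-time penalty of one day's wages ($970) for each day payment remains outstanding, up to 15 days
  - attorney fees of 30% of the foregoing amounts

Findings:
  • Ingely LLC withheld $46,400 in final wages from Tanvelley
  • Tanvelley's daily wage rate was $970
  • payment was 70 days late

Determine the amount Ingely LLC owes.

Doubled: 2 × $46,400 = $92,800
Penalty days: min(70, 15) = 15
Waiting-time penalty: 15 × $970 = $14,550
Subtotal: $46,400 + $92,800 + $14,550 = $153,750
Attorney fees: 30% of $153,750 = $46,125
Total award: $153,750 + $46,125 = $199,875

Total award: $199,875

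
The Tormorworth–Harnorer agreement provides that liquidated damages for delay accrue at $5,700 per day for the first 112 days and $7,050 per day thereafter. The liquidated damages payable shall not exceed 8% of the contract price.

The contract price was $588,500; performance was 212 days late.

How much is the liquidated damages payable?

Liquidated damages: $47,080

First 112 days: 112 × $5,700 = $638,400
Remaining days: (212 − 112) × $7,050 = $705,000
Accrued per-day damages: $638,400 + $705,000 = $1,343,400
Cap: 8% of $588,500 = $47,080
Cap at $47,080: $1,343,400 exceeds the cap → $47,080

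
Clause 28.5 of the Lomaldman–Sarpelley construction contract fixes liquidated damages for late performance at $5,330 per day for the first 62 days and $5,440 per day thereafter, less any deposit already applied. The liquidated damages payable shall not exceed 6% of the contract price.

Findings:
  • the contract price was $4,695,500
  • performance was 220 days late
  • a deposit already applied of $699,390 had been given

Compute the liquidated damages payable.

$281,730

First 62 days: 62 × $5,330 = $330,460
Remaining days: (220 − 62) × $5,440 = $859,520
Accrued per-day damages: $330,460 + $859,520 = $1,189,980
Less deposit already applied: $1,189,980 − $699,390 = $490,590
Cap: 6% of $4,695,500 = $281,730
Cap at $281,730: $490,590 exceeds the cap → $281,730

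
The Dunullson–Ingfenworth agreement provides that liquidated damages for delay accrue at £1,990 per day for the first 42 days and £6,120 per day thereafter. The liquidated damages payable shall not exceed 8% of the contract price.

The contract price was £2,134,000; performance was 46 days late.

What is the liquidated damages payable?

£108,060

First 42 days: 42 × £1,990 = £83,580
Remaining days: (46 − 42) × £6,120 = £24,480
Accrued per-day damages: £83,580 + £24,480 = £108,060
Cap: 8% of £2,134,000 = £170,720
Cap at £170,720: £108,060 is within the cap, no reduction.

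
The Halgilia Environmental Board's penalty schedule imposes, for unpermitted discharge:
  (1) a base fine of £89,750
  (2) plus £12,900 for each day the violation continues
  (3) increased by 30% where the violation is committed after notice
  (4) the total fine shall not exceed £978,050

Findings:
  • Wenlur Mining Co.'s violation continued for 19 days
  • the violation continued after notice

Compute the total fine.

Per-day component: 19 × £12,900 = £245,100
Base plus per-day: £89,750 + £245,100 = £334,850
Enhancement: 30% of £334,850 = £100,455
Enhanced fine: £334,850 + £100,455 = £435,305
Cap at £978,050: £435,305 is within the cap, no reduction.

Civil penalty: £435,305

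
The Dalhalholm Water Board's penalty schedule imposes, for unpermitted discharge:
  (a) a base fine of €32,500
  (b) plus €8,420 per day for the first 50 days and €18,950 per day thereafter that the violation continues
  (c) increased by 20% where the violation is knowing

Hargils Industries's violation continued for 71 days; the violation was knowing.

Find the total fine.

First 50 days: 50 × €8,420 = €421,000
Remaining days: (71 − 50) × €18,950 = €397,950
Per-day component: €421,000 + €397,950 = €818,950
Base plus per-day: €32,500 + €818,950 = €851,450
Enhancement: 20% of €851,450 = €170,290
Enhanced fine: €851,450 + €170,290 = €1,021,740

€1,021,740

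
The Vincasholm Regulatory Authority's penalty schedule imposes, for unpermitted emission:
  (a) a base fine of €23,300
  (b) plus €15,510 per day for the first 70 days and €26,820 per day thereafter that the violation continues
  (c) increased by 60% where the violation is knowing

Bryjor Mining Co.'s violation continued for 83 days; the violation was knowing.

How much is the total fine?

First 70 days: 70 × €15,510 = €1,085,700
Remaining days: (83 − 70) × €26,820 = €348,660
Per-day component: €1,085,700 + €348,660 = €1,434,360
Base plus per-day: €23,300 + €1,434,360 = €1,457,660
Enhancement: 60% of €1,457,660 = €874,596
Enhanced fine: €1,457,660 + €874,596 = €2,332,256

€2,332,256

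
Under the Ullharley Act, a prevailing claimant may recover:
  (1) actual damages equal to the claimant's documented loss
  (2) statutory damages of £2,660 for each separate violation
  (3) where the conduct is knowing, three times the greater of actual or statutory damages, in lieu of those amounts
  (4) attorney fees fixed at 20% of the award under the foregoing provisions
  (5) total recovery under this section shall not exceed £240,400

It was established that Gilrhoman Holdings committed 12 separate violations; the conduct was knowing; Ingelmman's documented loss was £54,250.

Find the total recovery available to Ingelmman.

Statutory damages: 12 × £2,660 = £31,920
Greater of actual damages (£54,250) or statutory damages (£31,920): £54,250
Trebled: 3 × £54,250 = £162,750
Attorney fees: 20% of £162,750 = £32,550
Total before cap: £162,750 + £32,550 = £195,300
Cap at £240,400: £195,300 is within the cap, no reduction.

£195,300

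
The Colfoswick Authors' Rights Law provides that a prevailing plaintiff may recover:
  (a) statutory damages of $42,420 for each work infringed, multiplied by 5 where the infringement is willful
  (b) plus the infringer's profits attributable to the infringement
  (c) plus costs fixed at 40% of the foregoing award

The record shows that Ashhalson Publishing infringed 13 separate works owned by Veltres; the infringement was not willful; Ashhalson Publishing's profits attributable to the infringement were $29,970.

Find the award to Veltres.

Award: $814,002

Statutory damages: 13 × $42,420 = $551,460
Infringement not willful: no ×5 enhancement.
Combined award: $551,460 + $29,970 = $581,430
Costs: 40% of $581,430 = $232,572
Award plus costs: $581,430 + $232,572 = $814,002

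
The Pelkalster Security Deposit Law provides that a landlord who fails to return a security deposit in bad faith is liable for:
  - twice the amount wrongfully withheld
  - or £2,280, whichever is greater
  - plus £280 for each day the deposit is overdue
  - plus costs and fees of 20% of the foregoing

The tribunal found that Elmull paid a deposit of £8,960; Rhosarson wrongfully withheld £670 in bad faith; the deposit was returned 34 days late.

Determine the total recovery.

£14,160

Doubled: 2 × £670 = £1,340
Minimum £2,280: £1,340 is below the minimum → £2,280
Late-return penalty: 34 × £280 = £9,520
Damages plus late penalty: £2,280 + £9,520 = £11,800
Costs and fees: 20% of £11,800 = £2,360
Total recovery: £11,800 + £2,360 = £14,160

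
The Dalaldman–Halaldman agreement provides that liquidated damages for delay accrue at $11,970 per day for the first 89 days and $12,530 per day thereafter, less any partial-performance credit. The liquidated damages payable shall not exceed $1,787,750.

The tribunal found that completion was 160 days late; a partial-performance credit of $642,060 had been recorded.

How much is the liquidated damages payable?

First 89 days: 89 × $11,970 = $1,065,330
Remaining days: (160 − 89) × $12,530 = $889,630
Accrued per-day damages: $1,065,330 + $889,630 = $1,954,960
Less partial-performance credit: $1,954,960 − $642,060 = $1,312,900
Cap at $1,787,750: $1,312,900 is within the cap, no reduction.

$1,312,900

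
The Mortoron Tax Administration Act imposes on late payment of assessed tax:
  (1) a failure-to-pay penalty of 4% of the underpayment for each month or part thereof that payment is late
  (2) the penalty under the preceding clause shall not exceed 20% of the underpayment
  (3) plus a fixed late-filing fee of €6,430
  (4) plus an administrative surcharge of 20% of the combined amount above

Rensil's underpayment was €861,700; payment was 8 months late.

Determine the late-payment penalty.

Accrued rate: 4% × 8 = 32%, capped at 20% → 20%
Failure-to-pay penalty: 20% of €861,700 = €172,340
Penalty before surcharge: €172,340 + €6,430 = €178,770
Administrative surcharge: 20% of €178,770 = €35,754
Total penalty: €178,770 + €35,754 = €214,524

€214,524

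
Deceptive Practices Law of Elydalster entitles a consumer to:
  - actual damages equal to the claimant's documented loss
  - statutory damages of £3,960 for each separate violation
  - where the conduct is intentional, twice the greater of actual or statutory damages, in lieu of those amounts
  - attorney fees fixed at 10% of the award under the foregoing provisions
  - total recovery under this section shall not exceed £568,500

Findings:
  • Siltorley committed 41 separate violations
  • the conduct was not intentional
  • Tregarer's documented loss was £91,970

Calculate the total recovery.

£279,763

Statutory damages: 41 × £3,960 = £162,360
Conduct not intentional: the in-lieu enhancement does not apply.
Actual plus statutory damages: £91,970 + £162,360 = £254,330
Attorney fees: 10% of £254,330 = £25,433
Total before cap: £254,330 + £25,433 = £279,763
Cap at £568,500: £279,763 is within the cap, no reduction.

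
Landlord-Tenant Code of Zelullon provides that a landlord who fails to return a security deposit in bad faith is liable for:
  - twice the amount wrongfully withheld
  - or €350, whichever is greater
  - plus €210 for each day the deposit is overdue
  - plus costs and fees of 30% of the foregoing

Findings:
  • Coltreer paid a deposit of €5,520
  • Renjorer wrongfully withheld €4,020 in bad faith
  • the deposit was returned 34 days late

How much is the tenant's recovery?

€19,734

Doubled: 2 × €4,020 = €8,040
Minimum €350: €8,040 meets the minimum, no increase.
Late-return penalty: 34 × €210 = €7,140
Damages plus late penalty: €8,040 + €7,140 = €15,180
Costs and fees: 30% of €15,180 = €4,554
Total recovery: €15,180 + €4,554 = €19,734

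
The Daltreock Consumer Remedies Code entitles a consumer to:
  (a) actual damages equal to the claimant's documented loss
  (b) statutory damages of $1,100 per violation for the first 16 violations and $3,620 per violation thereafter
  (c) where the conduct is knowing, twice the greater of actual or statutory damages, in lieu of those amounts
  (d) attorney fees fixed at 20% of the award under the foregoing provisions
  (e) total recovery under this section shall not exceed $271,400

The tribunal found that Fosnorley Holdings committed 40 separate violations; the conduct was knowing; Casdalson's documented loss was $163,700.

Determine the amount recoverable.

First 16 violations: 16 × $1,100 = $17,600
Remaining violations: (40 − 16) × $3,620 = $86,880
Statutory damages: $17,600 + $86,880 = $104,480
Greater of actual damages ($163,700) or statutory damages ($104,480): $163,700
Doubled: 2 × $163,700 = $327,400
Attorney fees: 20% of $327,400 = $65,480
Total before cap: $327,400 + $65,480 = $392,880
Cap at $271,400: $392,880 exceeds the cap → $271,400

$271,400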